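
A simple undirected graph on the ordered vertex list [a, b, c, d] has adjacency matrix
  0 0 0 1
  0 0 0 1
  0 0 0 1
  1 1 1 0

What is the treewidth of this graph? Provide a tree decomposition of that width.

Treewidth 1.
One optimal decomposition is:
Bags: B1 = {a, d}  B2 = {c, d}  B3 = {b, d}
Tree: B1–B2, B2–B3

The largest bag has 2 vertices, giving width 1; this decomposition certifies tw(G) ≤ 1. Any graph with an edge has treewidth ≥ 1, and G has the edge a–d. The upper and lower bounds meet at 1, so that is the treewidth.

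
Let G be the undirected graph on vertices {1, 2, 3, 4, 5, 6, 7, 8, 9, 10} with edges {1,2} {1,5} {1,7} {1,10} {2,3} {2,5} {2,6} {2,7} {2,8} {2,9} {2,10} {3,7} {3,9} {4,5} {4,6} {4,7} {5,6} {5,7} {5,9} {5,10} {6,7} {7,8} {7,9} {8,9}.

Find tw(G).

A width-3 tree decomposition is:
Bags: B1 = {2, 5, 7, 9}  B2 = {2, 5, 6, 7}  B3 = {1, 2, 5, 7}  B4 = {1, 2, 5, 10}  B5 = {2, 3, 7, 9}  B6 = {2, 7, 8, 9}  B7 = {4, 5, 6, 7}
Tree: B1–B2, B2–B3, B3–B4, B1–B5, B5–B6, B2–B7
Every bag has size at most 4, so the width is 4 − 1 = 3 and tw(G) ≤ 3. On the other hand G contains the 4-clique {1, 2, 5, 10}. A clique must lie in a single bag of any decomposition, so no decomposition can have width below 3. Hence tw(G) = 3 exactly.

3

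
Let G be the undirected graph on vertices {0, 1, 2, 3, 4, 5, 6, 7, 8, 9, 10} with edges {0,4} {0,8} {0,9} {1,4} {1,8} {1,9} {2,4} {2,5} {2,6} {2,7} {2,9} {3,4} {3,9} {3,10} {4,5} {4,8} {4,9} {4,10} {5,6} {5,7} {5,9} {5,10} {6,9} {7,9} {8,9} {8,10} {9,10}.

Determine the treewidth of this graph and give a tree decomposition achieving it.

The largest bag has 4 vertices, giving width 3; this decomposition certifies tw(G) ≤ 3. On the other hand G contains the 4-clique {0, 4, 8, 9}. A clique must lie in a single bag of any decomposition, so no decomposition can have width below 3. Combining the bounds, tw(G) = 3.

Treewidth 3.
Bags: B1 = {2, 5, 6, 9}  B2 = {2, 4, 5, 9}  B3 = {2, 5, 7, 9}  B4 = {4, 5, 9, 10}  B5 = {4, 8, 9, 10}  B6 = {1, 4, 8, 9}  B7 = {3, 4, 9, 10}  B8 = {0, 4, 8, 9}
Tree: B1–B2, B1–B3, B2–B4, B4–B5, B5–B6, B4–B7, B5–B8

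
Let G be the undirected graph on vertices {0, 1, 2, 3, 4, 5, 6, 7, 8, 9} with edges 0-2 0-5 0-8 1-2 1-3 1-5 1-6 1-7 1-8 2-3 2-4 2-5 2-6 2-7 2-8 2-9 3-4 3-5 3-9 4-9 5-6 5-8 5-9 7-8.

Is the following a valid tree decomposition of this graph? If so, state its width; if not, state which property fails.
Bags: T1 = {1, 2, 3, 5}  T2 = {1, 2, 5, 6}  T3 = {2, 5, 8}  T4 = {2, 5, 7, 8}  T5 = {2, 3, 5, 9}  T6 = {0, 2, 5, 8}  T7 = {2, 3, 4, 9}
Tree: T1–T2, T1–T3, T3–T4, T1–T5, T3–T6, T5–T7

No — edge (1,8) lies in no bag.

A tree decomposition must satisfy three properties: every vertex lies in some bag; for every edge, both endpoints lie together in some bag; and for every vertex, the bags containing it form a connected subtree. Here edge (1,8) lies in no bag, so the decomposition is invalid.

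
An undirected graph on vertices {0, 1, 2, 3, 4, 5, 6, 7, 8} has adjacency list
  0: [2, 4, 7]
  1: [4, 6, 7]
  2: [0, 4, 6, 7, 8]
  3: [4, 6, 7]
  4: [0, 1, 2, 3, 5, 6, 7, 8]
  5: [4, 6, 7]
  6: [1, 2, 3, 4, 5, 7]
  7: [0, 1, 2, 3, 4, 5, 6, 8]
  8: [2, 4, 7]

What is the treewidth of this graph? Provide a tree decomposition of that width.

Every bag has size at most 4, so the width is 4 − 1 = 3 and tw(G) ≤ 3. For the lower bound, the 4 vertices {0, 2, 4, 7} are pairwise adjacent, and any tree decomposition puts a clique entirely inside one bag — forcing width ≥ 3. Hence tw(G) = 3 exactly.

Treewidth 3.
Bags: B1 = {3, 4, 6, 7}  B2 = {4, 5, 6, 7}  B3 = {2, 4, 6, 7}  B4 = {0, 2, 4, 7}  B5 = {1, 4, 6, 7}  B6 = {2, 4, 7, 8}
Tree: B1–B2, B1–B3, B3–B4, B1–B5, B3–B6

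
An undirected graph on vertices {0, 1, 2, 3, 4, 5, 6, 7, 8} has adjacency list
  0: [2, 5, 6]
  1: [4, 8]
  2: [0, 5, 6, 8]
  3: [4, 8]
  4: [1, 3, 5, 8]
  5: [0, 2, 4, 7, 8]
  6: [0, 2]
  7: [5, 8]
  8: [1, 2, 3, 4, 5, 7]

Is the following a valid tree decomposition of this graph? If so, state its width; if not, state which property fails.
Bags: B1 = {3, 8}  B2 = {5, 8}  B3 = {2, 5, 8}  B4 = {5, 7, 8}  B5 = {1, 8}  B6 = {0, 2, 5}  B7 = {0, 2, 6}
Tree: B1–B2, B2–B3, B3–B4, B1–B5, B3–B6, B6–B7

A tree decomposition must satisfy three properties: every vertex lies in some bag; for every edge, both endpoints lie together in some bag; and for every vertex, the bags containing it form a connected subtree. Here vertex 4 appears in no bag, so the decomposition is invalid.

No — vertex 4 appears in no bag.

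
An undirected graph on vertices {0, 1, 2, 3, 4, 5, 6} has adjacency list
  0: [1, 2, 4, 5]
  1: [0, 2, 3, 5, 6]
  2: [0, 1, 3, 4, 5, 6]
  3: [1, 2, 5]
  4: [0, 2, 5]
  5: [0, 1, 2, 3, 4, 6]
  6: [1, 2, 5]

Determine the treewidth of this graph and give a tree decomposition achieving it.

The largest bag has 4 vertices, giving width 3; this decomposition certifies tw(G) ≤ 3. For the lower bound, the 4 vertices {0, 1, 2, 5} are pairwise adjacent, and any tree decomposition puts a clique entirely inside one bag — forcing width ≥ 3. Therefore the treewidth is 3.

Treewidth 3.
One optimal decomposition is:
Bags: B1 = {1, 2, 3, 5}  B2 = {0, 1, 2, 5}  B3 = {1, 2, 5, 6}  B4 = {0, 2, 4, 5}
Tree: B1–B2, B2–B3, B2–B4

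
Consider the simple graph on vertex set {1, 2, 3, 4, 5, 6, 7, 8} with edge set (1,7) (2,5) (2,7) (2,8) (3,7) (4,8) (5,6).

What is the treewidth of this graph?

A width-1 tree decomposition is:
Bags: B1 = {2, 8}  B2 = {2, 5}  B3 = {2, 7}  B4 = {5, 6}  B5 = {1, 7}  B6 = {3, 7}  B7 = {4, 8}
Tree: B1–B2, B1–B3, B2–B4, B3–B5, B3–B6, B1–B7
The largest bag has 2 vertices, giving width 1; this decomposition certifies tw(G) ≤ 1. G has an edge, so its treewidth is at least 1. Hence tw(G) = 1 exactly.

1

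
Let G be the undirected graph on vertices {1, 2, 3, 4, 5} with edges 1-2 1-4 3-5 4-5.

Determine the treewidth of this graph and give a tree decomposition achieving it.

Treewidth 1.
One optimal decomposition is:
Bags: B1 = {1, 2}  B2 = {1, 4}  B3 = {4, 5}  B4 = {3, 5}
Tree: B1–B2, B2–B3, B3–B4

Every bag has size at most 2, so the width is 2 − 1 = 1 and tw(G) ≤ 1. Since G has at least one edge (e.g. 2–1), it is not an edgeless graph, so tw(G) ≥ 1. The upper and lower bounds meet at 1, so that is the treewidth.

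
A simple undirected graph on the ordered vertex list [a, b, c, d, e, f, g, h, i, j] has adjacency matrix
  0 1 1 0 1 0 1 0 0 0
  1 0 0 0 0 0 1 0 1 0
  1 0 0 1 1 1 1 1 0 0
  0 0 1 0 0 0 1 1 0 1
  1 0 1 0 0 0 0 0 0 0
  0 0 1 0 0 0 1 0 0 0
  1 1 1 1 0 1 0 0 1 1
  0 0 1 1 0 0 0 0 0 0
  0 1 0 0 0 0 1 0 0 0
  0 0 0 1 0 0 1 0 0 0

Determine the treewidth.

A width-2 tree decomposition is:
Bags: B1 = {a, c, g}  B2 = {a, c, e}  B3 = {c, f, g}  B4 = {c, d, g}  B5 = {a, b, g}  B6 = {d, g, j}  B7 = {c, d, h}  B8 = {b, g, i}
Tree: B1–B2, B1–B3, B1–B4, B1–B5, B4–B6, B4–B7, B5–B8
Each bag holds 3 vertices, so the decomposition has width 2, which upper-bounds the treewidth. Conversely, {d, g, j} is a clique of size 3, and the vertices of any clique must share a bag in every tree decomposition; so some bag has ≥ 3 vertices and tw(G) ≥ 2. Combining the bounds, tw(G) = 2.

2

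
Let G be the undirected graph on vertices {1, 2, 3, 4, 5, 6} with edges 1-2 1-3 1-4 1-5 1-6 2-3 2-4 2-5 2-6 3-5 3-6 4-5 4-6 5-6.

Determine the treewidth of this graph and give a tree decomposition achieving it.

Treewidth 4.
One optimal decomposition is:
Bags: B1 = {1, 2, 3, 5, 6}  B2 = {1, 2, 4, 5, 6}
Tree: B1–B2

Every bag has size at most 5, so the width is 5 − 1 = 4 and tw(G) ≤ 4. Conversely, {1, 2, 3, 5, 6} is a clique of size 5, and the vertices of any clique must share a bag in every tree decomposition; so some bag has ≥ 5 vertices and tw(G) ≥ 4. Hence tw(G) = 4 exactly.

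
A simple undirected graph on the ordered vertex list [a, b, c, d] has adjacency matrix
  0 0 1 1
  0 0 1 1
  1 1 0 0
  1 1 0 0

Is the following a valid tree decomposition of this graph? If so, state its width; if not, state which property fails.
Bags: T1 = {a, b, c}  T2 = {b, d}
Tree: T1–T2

A tree decomposition must satisfy three properties: every vertex lies in some bag; for every edge, both endpoints lie together in some bag; and for every vertex, the bags containing it form a connected subtree. Here edge (a,d) lies in no bag, so the decomposition is invalid.

No — edge (a,d) lies in no bag.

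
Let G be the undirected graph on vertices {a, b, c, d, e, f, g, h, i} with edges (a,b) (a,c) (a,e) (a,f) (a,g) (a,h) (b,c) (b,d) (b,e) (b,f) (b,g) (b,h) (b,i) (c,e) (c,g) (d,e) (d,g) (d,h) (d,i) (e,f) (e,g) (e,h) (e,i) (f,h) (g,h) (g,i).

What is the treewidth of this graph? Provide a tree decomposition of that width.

Treewidth 4.
One optimal decomposition is:
Bags: B1 = {a, b, c, e, g}  B2 = {a, b, e, g, h}  B3 = {b, d, e, g, h}  B4 = {a, b, e, f, h}  B5 = {b, d, e, g, i}
Tree: B1–B2, B2–B3, B2–B4, B3–B5

The largest bag has 5 vertices, giving width 4; this decomposition certifies tw(G) ≤ 4. Conversely, {b, d, e, g, h} is a clique of size 5, and the vertices of any clique must share a bag in every tree decomposition; so some bag has ≥ 5 vertices and tw(G) ≥ 4. Combining the bounds, tw(G) = 4.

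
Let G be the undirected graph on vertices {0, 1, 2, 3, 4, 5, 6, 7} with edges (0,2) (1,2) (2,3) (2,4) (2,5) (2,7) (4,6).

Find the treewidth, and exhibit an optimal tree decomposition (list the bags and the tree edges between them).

Treewidth 1.
One such decomposition:
Bags: B1 = {4, 6}  B2 = {2, 4}  B3 = {2, 5}  B4 = {1, 2}  B5 = {0, 2}  B6 = {2, 3}  B7 = {2, 7}
Tree: B1–B2, B2–B3, B2–B4, B2–B5, B4–B6, B5–B7

Every bag has size at most 2, so the width is 2 − 1 = 1 and tw(G) ≤ 1. Since G has at least one edge (e.g. 4–6), it is not an edgeless graph, so tw(G) ≥ 1. The upper and lower bounds meet at 1, so that is the treewidth.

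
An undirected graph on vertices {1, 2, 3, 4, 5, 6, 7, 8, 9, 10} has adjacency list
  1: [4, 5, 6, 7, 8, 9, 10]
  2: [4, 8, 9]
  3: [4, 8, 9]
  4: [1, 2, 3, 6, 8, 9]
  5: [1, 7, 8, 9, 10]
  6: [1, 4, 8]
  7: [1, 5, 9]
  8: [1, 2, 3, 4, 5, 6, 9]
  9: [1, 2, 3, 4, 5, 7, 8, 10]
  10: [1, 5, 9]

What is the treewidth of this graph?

A width-3 tree decomposition is:
Bags: B1 = {1, 5, 7, 9}  B2 = {1, 5, 9, 10}  B3 = {1, 5, 8, 9}  B4 = {1, 4, 8, 9}  B5 = {1, 4, 6, 8}  B6 = {3, 4, 8, 9}  B7 = {2, 4, 8, 9}
Tree: B1–B2, B2–B3, B3–B4, B4–B5, B4–B6, B4–B7
Each bag holds 4 vertices, so the decomposition has width 3, which upper-bounds the treewidth. Conversely, {1, 4, 8, 9} is a clique of size 4, and the vertices of any clique must share a bag in every tree decomposition; so some bag has ≥ 4 vertices and tw(G) ≥ 3. The upper and lower bounds meet at 3, so that is the treewidth.

3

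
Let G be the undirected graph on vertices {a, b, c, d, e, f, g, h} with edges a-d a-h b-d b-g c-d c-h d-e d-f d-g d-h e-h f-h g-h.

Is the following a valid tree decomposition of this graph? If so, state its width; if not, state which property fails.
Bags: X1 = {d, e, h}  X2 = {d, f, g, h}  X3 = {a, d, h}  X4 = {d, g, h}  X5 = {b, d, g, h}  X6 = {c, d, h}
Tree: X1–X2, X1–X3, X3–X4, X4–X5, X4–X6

No — bags containing vertex g are not connected in the tree.

A tree decomposition must satisfy three properties: every vertex lies in some bag; for every edge, both endpoints lie together in some bag; and for every vertex, the bags containing it form a connected subtree. Here bags containing vertex g are not connected in the tree, so the decomposition is invalid.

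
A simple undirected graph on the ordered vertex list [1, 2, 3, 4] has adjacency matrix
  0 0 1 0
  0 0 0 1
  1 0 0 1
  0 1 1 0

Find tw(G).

1

A width-1 tree decomposition is:
Bags: B1 = {3, 4}  B2 = {1, 3}  B3 = {2, 4}
Tree: B1–B2, B1–B3
Each bag holds 2 vertices, so the decomposition has width 1, which upper-bounds the treewidth. Any graph with an edge has treewidth ≥ 1, and G has the edge 4–3. Hence tw(G) = 1 exactly.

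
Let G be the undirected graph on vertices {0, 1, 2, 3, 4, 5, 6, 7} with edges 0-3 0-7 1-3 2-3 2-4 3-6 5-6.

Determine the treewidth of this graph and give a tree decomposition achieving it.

The largest bag has 2 vertices, giving width 1; this decomposition certifies tw(G) ≤ 1. Any graph with an edge has treewidth ≥ 1, and G has the edge 2–3. The upper and lower bounds meet at 1, so that is the treewidth.

Treewidth 1.
One optimal decomposition is:
Bags: B1 = {2, 3}  B2 = {1, 3}  B3 = {3, 6}  B4 = {5, 6}  B5 = {0, 3}  B6 = {2, 4}  B7 = {0, 7}
Tree: B1–B2, B1–B3, B3–B4, B2–B5, B1–B6, B5–B7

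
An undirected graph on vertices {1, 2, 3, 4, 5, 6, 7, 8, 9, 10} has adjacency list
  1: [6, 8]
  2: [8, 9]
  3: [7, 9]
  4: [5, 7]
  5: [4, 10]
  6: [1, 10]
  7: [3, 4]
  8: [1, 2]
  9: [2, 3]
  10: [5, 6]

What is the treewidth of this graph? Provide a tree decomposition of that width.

The largest bag has 3 vertices, giving width 2; this decomposition certifies tw(G) ≤ 2. Since 5–10–6–1–8–2–9–3–7–4–5 is a cycle in G, G is not acyclic. Forests are exactly the graphs of treewidth ≤ 1, so tw(G) ≥ 2. Combining the bounds, tw(G) = 2.

Treewidth 2.
Bags: B1 = {5, 6, 10}  B2 = {1, 5, 6}  B3 = {1, 5, 8}  B4 = {2, 5, 8}  B5 = {2, 5, 9}  B6 = {3, 5, 9}  B7 = {3, 5, 7}  B8 = {4, 5, 7}
Tree: B1–B2, B2–B3, B3–B4, B4–B5, B5–B6, B6–B7, B7–B8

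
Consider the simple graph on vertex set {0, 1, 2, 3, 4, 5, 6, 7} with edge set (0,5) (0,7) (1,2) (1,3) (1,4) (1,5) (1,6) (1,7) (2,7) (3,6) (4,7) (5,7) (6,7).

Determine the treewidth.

A width-2 tree decomposition is:
Bags: B1 = {1, 6, 7}  B2 = {1, 3, 6}  B3 = {1, 2, 7}  B4 = {1, 5, 7}  B5 = {1, 4, 7}  B6 = {0, 5, 7}
Tree: B1–B2, B1–B3, B3–B4, B1–B5, B4–B6
Every bag has size at most 3, so the width is 3 − 1 = 2 and tw(G) ≤ 2. Conversely, {0, 5, 7} is a clique of size 3, and the vertices of any clique must share a bag in every tree decomposition; so some bag has ≥ 3 vertices and tw(G) ≥ 2. Combining the bounds, tw(G) = 2.

2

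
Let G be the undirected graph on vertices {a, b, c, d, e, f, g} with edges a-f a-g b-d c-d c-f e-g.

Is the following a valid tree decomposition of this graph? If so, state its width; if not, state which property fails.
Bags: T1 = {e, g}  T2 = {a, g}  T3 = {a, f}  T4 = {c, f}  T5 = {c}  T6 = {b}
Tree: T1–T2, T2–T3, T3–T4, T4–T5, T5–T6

No — vertex d appears in no bag.

A tree decomposition must satisfy three properties: every vertex lies in some bag; for every edge, both endpoints lie together in some bag; and for every vertex, the bags containing it form a connected subtree. Here vertex d appears in no bag, so the decomposition is invalid.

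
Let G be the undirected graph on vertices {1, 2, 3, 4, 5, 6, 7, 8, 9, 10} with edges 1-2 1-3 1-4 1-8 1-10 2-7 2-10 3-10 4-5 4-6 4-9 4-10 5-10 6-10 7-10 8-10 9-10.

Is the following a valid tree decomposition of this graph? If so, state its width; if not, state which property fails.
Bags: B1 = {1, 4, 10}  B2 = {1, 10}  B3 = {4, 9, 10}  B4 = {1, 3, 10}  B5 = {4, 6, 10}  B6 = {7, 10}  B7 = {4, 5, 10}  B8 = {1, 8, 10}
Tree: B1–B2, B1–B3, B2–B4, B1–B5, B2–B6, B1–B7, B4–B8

A tree decomposition must satisfy three properties: every vertex lies in some bag; for every edge, both endpoints lie together in some bag; and for every vertex, the bags containing it form a connected subtree. Here vertex 2 appears in no bag, so the decomposition is invalid.

No — vertex 2 appears in no bag.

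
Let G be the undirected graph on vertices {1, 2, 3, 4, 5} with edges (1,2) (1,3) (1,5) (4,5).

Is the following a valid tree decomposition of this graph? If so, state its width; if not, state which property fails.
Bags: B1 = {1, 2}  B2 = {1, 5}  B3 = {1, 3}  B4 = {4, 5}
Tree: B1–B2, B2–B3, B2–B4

Yes; width 1.

Every vertex of G appears in some bag (union = {1, 2, 3, 4, 5}); every edge is covered by a bag; and for each vertex v the set of bags containing v is connected in the bag tree. The decomposition is therefore valid. The largest bag has 2 vertices, so the width is 1.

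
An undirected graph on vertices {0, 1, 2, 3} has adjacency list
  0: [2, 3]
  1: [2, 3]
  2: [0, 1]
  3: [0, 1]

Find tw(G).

2

A width-2 tree decomposition is:
Bags: B1 = {0, 2, 3}  B2 = {1, 2, 3}
Tree: B1–B2
The largest bag has 3 vertices, giving width 2; this decomposition certifies tw(G) ≤ 2. Since 2–0–3–1–2 is a cycle in G, G is not acyclic. Forests are exactly the graphs of treewidth ≤ 1, so tw(G) ≥ 2. The upper and lower bounds meet at 2, so that is the treewidth.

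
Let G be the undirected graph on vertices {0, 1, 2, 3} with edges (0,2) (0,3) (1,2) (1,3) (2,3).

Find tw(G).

2

A width-2 tree decomposition is:
Bags: B1 = {0, 2, 3}  B2 = {1, 2, 3}
Tree: B1–B2
Every bag has size at most 3, so the width is 3 − 1 = 2 and tw(G) ≤ 2. On the other hand G contains the 3-clique {0, 2, 3}. A clique must lie in a single bag of any decomposition, so no decomposition can have width below 2. Therefore the treewidth is 2.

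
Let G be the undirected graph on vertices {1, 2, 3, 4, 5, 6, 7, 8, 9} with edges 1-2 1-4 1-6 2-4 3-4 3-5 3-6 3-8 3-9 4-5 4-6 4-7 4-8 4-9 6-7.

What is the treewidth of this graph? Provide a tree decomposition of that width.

Treewidth 2.
Bags: B1 = {3, 4, 6}  B2 = {1, 4, 6}  B3 = {3, 4, 9}  B4 = {3, 4, 5}  B5 = {4, 6, 7}  B6 = {1, 2, 4}  B7 = {3, 4, 8}
Tree: B1–B2, B1–B3, B3–B4, B1–B5, B2–B6, B1–B7

Each bag holds 3 vertices, so the decomposition has width 2, which upper-bounds the treewidth. For the lower bound, the 3 vertices {1, 2, 4} are pairwise adjacent, and any tree decomposition puts a clique entirely inside one bag — forcing width ≥ 2. Therefore the treewidth is 2.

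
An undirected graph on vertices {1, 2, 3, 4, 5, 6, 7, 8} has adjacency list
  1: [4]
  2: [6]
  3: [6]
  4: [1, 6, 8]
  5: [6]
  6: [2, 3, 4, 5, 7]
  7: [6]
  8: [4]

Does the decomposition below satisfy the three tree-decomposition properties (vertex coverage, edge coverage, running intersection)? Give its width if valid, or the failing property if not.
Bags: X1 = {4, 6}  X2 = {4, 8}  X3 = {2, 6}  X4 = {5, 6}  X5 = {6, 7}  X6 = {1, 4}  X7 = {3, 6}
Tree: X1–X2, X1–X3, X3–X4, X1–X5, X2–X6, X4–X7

Every vertex of G appears in some bag (union = {1, 2, 3, 4, 5, 6, 7, 8}); every edge is covered by a bag; and for each vertex v the set of bags containing v is connected in the bag tree. The decomposition is therefore valid. The largest bag has 2 vertices, so the width is 1.

Yes; width 1.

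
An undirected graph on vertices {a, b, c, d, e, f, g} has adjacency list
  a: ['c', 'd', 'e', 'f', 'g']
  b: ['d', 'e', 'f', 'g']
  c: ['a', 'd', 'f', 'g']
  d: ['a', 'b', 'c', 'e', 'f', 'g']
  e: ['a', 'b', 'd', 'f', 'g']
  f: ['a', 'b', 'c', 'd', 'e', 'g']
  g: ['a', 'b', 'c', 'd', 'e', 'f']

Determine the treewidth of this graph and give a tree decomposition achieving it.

The largest bag has 5 vertices, giving width 4; this decomposition certifies tw(G) ≤ 4. For the lower bound, the 5 vertices {a, d, e, f, g} are pairwise adjacent, and any tree decomposition puts a clique entirely inside one bag — forcing width ≥ 4. Hence tw(G) = 4 exactly.

Treewidth 4.
Bags: B1 = {a, d, e, f, g}  B2 = {a, c, d, f, g}  B3 = {b, d, e, f, g}
Tree: B1–B2, B1–B3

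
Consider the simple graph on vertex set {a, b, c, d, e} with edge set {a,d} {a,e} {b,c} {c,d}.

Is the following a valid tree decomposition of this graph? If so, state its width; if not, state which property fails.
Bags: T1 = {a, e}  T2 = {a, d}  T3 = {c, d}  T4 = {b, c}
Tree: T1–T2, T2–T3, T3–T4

Yes; width 1.

Vertex coverage: the bags together contain {a, b, c, d, e}, the full vertex set. Edge coverage: each edge of G has both endpoints in at least one bag. Running intersection: for every vertex, the bags containing it form a connected subtree. All three properties hold, so this is a valid tree decomposition of width max|bag| − 1 = 1, and hence tw(G) ≤ 1.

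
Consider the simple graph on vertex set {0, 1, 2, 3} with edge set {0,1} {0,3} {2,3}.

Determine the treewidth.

1

A width-1 tree decomposition is:
Bags: B1 = {2, 3}  B2 = {0, 3}  B3 = {0, 1}
Tree: B1–B2, B2–B3
Each bag holds 2 vertices, so the decomposition has width 1, which upper-bounds the treewidth. Any graph with an edge has treewidth ≥ 1, and G has the edge 2–3. The upper and lower bounds meet at 1, so that is the treewidth.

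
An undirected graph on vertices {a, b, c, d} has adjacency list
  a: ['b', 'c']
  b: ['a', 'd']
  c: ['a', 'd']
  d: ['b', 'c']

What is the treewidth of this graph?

2

A width-2 tree decomposition is:
Bags: B1 = {a, b, c}  B2 = {b, c, d}
Tree: B1–B2
The largest bag has 3 vertices, giving width 2; this decomposition certifies tw(G) ≤ 2. For the lower bound, G contains the cycle b–a–c–d–b, so G is not a forest; only forests have treewidth ≤ 1, hence tw(G) ≥ 2. Combining the bounds, tw(G) = 2.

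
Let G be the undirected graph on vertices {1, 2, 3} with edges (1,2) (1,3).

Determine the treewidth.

A width-1 tree decomposition is:
Bags: B1 = {1, 2}  B2 = {1, 3}
Tree: B1–B2
The largest bag has 2 vertices, giving width 1; this decomposition certifies tw(G) ≤ 1. Since G has at least one edge (e.g. 2–1), it is not an edgeless graph, so tw(G) ≥ 1. The upper and lower bounds meet at 1, so that is the treewidth.

1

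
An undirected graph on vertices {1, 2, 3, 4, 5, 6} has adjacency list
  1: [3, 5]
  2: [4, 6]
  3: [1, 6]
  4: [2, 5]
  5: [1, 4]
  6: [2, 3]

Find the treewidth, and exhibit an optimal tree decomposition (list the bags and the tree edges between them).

Treewidth 2.
One such decomposition:
Bags: B1 = {2, 4, 6}  B2 = {4, 5, 6}  B3 = {1, 5, 6}  B4 = {1, 3, 6}
Tree: B1–B2, B2–B3, B3–B4

Each bag holds 3 vertices, so the decomposition has width 2, which upper-bounds the treewidth. Since 6–2–4–5–1–3–6 is a cycle in G, G is not acyclic. Forests are exactly the graphs of treewidth ≤ 1, so tw(G) ≥ 2. Hence tw(G) = 2 exactly.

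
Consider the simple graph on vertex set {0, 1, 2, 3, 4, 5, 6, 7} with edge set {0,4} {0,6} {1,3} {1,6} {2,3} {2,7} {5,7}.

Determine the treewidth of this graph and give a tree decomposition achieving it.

Treewidth 1.
One optimal decomposition is:
Bags: B1 = {0, 4}  B2 = {0, 6}  B3 = {1, 6}  B4 = {1, 3}  B5 = {2, 3}  B6 = {2, 7}  B7 = {5, 7}
Tree: B1–B2, B2–B3, B3–B4, B4–B5, B5–B6, B6–B7

Each bag holds 2 vertices, so the decomposition has width 1, which upper-bounds the treewidth. Since G has at least one edge (e.g. 4–0), it is not an edgeless graph, so tw(G) ≥ 1. The upper and lower bounds meet at 1, so that is the treewidth.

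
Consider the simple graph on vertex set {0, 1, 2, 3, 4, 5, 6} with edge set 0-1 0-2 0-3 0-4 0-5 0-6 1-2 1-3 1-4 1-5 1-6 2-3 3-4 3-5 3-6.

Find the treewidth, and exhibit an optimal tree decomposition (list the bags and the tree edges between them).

Treewidth 3.
One optimal decomposition is:
Bags: B1 = {0, 1, 3, 6}  B2 = {0, 1, 3, 4}  B3 = {0, 1, 2, 3}  B4 = {0, 1, 3, 5}
Tree: B1–B2, B2–B3, B3–B4

The largest bag has 4 vertices, giving width 3; this decomposition certifies tw(G) ≤ 3. On the other hand G contains the 4-clique {0, 1, 2, 3}. A clique must lie in a single bag of any decomposition, so no decomposition can have width below 3. Therefore the treewidth is 3.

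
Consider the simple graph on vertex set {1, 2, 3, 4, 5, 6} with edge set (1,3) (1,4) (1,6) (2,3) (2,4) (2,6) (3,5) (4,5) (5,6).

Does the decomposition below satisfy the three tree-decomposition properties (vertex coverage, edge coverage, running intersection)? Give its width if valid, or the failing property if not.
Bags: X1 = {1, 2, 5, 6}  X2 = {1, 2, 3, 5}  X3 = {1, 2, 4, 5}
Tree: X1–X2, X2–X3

Yes; width 3.

Checking the three conditions: (i) the bags cover all of {1, 2, 3, 4, 5, 6}; (ii) for each edge, some bag contains both endpoints; (iii) the bags containing any fixed vertex form a subtree. All hold, so the decomposition is valid with width 4 − 1 = 3.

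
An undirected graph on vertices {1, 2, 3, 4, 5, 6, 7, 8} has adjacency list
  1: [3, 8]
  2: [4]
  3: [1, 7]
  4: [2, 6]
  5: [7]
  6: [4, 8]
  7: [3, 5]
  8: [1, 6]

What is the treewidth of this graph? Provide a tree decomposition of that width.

Treewidth 1.
One optimal decomposition is:
Bags: B1 = {2, 4}  B2 = {4, 6}  B3 = {6, 8}  B4 = {1, 8}  B5 = {1, 3}  B6 = {3, 7}  B7 = {5, 7}
Tree: B1–B2, B2–B3, B3–B4, B4–B5, B5–B6, B6–B7

Each bag holds 2 vertices, so the decomposition has width 1, which upper-bounds the treewidth. G has an edge, so its treewidth is at least 1. Therefore the treewidth is 1.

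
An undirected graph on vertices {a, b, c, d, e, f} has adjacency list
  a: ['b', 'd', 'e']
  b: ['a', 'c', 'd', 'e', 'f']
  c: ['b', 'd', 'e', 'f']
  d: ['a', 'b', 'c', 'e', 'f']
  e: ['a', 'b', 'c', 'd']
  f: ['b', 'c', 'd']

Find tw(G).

3

A width-3 tree decomposition is:
Bags: B1 = {b, c, d, e}  B2 = {b, c, d, f}  B3 = {a, b, d, e}
Tree: B1–B2, B1–B3
Each bag holds 4 vertices, so the decomposition has width 3, which upper-bounds the treewidth. For the lower bound, the 4 vertices {b, c, d, e} are pairwise adjacent, and any tree decomposition puts a clique entirely inside one bag — forcing width ≥ 3. The upper and lower bounds meet at 3, so that is the treewidth.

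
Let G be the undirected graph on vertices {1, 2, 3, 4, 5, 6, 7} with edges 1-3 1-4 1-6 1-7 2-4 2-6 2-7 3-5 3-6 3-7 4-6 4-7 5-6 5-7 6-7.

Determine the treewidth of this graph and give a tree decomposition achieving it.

Each bag holds 4 vertices, so the decomposition has width 3, which upper-bounds the treewidth. Conversely, {1, 3, 6, 7} is a clique of size 4, and the vertices of any clique must share a bag in every tree decomposition; so some bag has ≥ 4 vertices and tw(G) ≥ 3. The upper and lower bounds meet at 3, so that is the treewidth.

Treewidth 3.
Bags: B1 = {1, 3, 6, 7}  B2 = {1, 4, 6, 7}  B3 = {2, 4, 6, 7}  B4 = {3, 5, 6, 7}
Tree: B1–B2, B2–B3, B1–B4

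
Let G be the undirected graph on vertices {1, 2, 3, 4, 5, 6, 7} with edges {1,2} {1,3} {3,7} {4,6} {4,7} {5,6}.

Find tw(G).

A width-1 tree decomposition is:
Bags: B1 = {5, 6}  B2 = {4, 6}  B3 = {4, 7}  B4 = {3, 7}  B5 = {1, 3}  B6 = {1, 2}
Tree: B1–B2, B2–B3, B3–B4, B4–B5, B5–B6
The largest bag has 2 vertices, giving width 1; this decomposition certifies tw(G) ≤ 1. G has an edge, so its treewidth is at least 1. Combining the bounds, tw(G) = 1.

1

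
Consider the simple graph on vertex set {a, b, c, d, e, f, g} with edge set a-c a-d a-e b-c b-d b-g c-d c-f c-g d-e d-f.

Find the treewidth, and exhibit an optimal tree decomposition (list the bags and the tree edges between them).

The largest bag has 3 vertices, giving width 2; this decomposition certifies tw(G) ≤ 2. On the other hand G contains the 3-clique {a, d, e}. A clique must lie in a single bag of any decomposition, so no decomposition can have width below 2. The upper and lower bounds meet at 2, so that is the treewidth.

Treewidth 2.
Bags: B1 = {b, c, g}  B2 = {b, c, d}  B3 = {c, d, f}  B4 = {a, c, d}  B5 = {a, d, e}
Tree: B1–B2, B2–B3, B2–B4, B4–B5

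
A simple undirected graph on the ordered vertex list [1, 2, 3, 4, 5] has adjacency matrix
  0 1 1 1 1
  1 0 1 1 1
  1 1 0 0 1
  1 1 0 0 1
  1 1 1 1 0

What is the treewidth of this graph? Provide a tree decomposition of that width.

Treewidth 3.
Bags: B1 = {1, 2, 3, 5}  B2 = {1, 2, 4, 5}
Tree: B1–B2

Every bag has size at most 4, so the width is 4 − 1 = 3 and tw(G) ≤ 3. On the other hand G contains the 4-clique {1, 2, 3, 5}. A clique must lie in a single bag of any decomposition, so no decomposition can have width below 3. The upper and lower bounds meet at 3, so that is the treewidth.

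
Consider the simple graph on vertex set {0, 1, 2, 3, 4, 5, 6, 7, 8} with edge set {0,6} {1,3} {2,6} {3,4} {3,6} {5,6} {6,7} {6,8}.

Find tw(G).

1

A width-1 tree decomposition is:
Bags: B1 = {0, 6}  B2 = {3, 6}  B3 = {1, 3}  B4 = {3, 4}  B5 = {6, 8}  B6 = {6, 7}  B7 = {5, 6}  B8 = {2, 6}
Tree: B1–B2, B2–B3, B2–B4, B1–B5, B5–B6, B1–B7, B6–B8
Each bag holds 2 vertices, so the decomposition has width 1, which upper-bounds the treewidth. Any graph with an edge has treewidth ≥ 1, and G has the edge 0–6. Combining the bounds, tw(G) = 1.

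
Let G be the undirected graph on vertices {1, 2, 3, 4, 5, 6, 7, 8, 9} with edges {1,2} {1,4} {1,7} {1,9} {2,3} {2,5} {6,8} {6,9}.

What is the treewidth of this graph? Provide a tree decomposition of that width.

Treewidth 1.
One such decomposition:
Bags: B1 = {1, 4}  B2 = {1, 9}  B3 = {1, 2}  B4 = {1, 7}  B5 = {2, 5}  B6 = {6, 9}  B7 = {6, 8}  B8 = {2, 3}
Tree: B1–B2, B1–B3, B1–B4, B3–B5, B2–B6, B6–B7, B3–B8

Every bag has size at most 2, so the width is 2 − 1 = 1 and tw(G) ≤ 1. Any graph with an edge has treewidth ≥ 1, and G has the edge 4–1. Therefore the treewidth is 1.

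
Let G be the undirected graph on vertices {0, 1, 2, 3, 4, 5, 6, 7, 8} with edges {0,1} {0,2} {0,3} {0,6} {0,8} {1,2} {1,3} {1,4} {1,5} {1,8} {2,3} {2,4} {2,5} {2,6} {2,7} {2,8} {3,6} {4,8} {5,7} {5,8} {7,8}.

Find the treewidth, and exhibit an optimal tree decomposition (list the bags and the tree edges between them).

Treewidth 3.
Bags: B1 = {1, 2, 5, 8}  B2 = {0, 1, 2, 8}  B3 = {2, 5, 7, 8}  B4 = {0, 1, 2, 3}  B5 = {1, 2, 4, 8}  B6 = {0, 2, 3, 6}
Tree: B1–B2, B1–B3, B2–B4, B1–B5, B4–B6

The largest bag has 4 vertices, giving width 3; this decomposition certifies tw(G) ≤ 3. For the lower bound, the 4 vertices {0, 1, 2, 8} are pairwise adjacent, and any tree decomposition puts a clique entirely inside one bag — forcing width ≥ 3. The upper and lower bounds meet at 3, so that is the treewidth.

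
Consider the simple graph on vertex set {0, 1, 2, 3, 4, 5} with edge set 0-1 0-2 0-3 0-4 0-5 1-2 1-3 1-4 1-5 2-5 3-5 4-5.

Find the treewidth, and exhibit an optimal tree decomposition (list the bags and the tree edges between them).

Treewidth 3.
One optimal decomposition is:
Bags: B1 = {0, 1, 2, 5}  B2 = {0, 1, 3, 5}  B3 = {0, 1, 4, 5}
Tree: B1–B2, B2–B3

The largest bag has 4 vertices, giving width 3; this decomposition certifies tw(G) ≤ 3. Conversely, {0, 1, 2, 5} is a clique of size 4, and the vertices of any clique must share a bag in every tree decomposition; so some bag has ≥ 4 vertices and tw(G) ≥ 3. Combining the bounds, tw(G) = 3.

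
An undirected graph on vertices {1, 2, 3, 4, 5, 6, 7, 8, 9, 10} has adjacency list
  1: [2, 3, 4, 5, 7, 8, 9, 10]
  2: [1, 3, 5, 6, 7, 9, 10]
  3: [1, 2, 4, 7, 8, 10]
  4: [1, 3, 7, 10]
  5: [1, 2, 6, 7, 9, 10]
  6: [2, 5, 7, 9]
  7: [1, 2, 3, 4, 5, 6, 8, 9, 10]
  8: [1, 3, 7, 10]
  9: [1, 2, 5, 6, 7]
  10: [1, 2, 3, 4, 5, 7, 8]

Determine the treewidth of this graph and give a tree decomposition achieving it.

Treewidth 4.
Bags: B1 = {1, 2, 3, 7, 10}  B2 = {1, 3, 7, 8, 10}  B3 = {1, 2, 5, 7, 10}  B4 = {1, 3, 4, 7, 10}  B5 = {1, 2, 5, 7, 9}  B6 = {2, 5, 6, 7, 9}
Tree: B1–B2, B1–B3, B1–B4, B3–B5, B5–B6

The largest bag has 5 vertices, giving width 4; this decomposition certifies tw(G) ≤ 4. On the other hand G contains the 5-clique {1, 2, 5, 7, 9}. A clique must lie in a single bag of any decomposition, so no decomposition can have width below 4. Hence tw(G) = 4 exactly.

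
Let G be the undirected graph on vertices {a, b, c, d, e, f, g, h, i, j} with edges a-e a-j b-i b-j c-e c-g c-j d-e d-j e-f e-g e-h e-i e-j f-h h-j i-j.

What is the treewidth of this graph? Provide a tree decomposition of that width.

The largest bag has 3 vertices, giving width 2; this decomposition certifies tw(G) ≤ 2. On the other hand G contains the 3-clique {c, e, g}. A clique must lie in a single bag of any decomposition, so no decomposition can have width below 2. Combining the bounds, tw(G) = 2.

Treewidth 2.
One such decomposition:
Bags: B1 = {c, e, j}  B2 = {e, i, j}  B3 = {e, h, j}  B4 = {a, e, j}  B5 = {c, e, g}  B6 = {e, f, h}  B7 = {b, i, j}  B8 = {d, e, j}
Tree: B1–B2, B1–B3, B2–B4, B1–B5, B3–B6, B2–B7, B3–B8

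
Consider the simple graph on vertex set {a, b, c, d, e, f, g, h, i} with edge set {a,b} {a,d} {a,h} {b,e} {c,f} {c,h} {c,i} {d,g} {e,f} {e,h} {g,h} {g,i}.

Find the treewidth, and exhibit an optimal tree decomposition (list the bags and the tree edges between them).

Each bag holds 4 vertices, so the decomposition has width 3, which upper-bounds the treewidth. For the lower bound: the 4 vertex sets {b,e,f}, {a}, {h}, {c,d,g,i} are disjoint, each induces a connected subgraph, and every pair is joined by at least one edge of G. Contracting each set to a single vertex therefore yields K_{4} as a minor, and since treewidth is minor-monotone, tw(G) ≥ tw(K_{4}) = 3. Combining the bounds, tw(G) = 3.

Treewidth 3.
Bags: B1 = {a, b, e, f}  B2 = {a, e, f, h}  B3 = {a, c, f, h}  B4 = {a, c, d, h}  B5 = {c, d, g, h}  B6 = {c, d, g, i}
Tree: B1–B2, B2–B3, B3–B4, B4–B5, B5–B6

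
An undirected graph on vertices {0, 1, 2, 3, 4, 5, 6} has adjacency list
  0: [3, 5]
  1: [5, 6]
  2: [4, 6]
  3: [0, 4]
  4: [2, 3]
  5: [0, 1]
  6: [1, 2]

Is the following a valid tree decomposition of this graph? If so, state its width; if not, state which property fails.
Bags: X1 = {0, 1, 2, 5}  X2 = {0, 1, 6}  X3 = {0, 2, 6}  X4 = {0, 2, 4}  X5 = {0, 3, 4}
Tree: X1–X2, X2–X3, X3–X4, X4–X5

A tree decomposition must satisfy three properties: every vertex lies in some bag; for every edge, both endpoints lie together in some bag; and for every vertex, the bags containing it form a connected subtree. Here bags containing vertex 2 are not connected in the tree, so the decomposition is invalid.

No — bags containing vertex 2 are not connected in the tree.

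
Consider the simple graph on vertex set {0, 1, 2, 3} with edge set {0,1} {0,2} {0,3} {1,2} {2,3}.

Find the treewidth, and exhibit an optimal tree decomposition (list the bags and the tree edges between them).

Every bag has size at most 3, so the width is 3 − 1 = 2 and tw(G) ≤ 2. On the other hand G contains the 3-clique {0, 1, 2}. A clique must lie in a single bag of any decomposition, so no decomposition can have width below 2. The upper and lower bounds meet at 2, so that is the treewidth.

Treewidth 2.
One such decomposition:
Bags: B1 = {0, 1, 2}  B2 = {0, 2, 3}
Tree: B1–B2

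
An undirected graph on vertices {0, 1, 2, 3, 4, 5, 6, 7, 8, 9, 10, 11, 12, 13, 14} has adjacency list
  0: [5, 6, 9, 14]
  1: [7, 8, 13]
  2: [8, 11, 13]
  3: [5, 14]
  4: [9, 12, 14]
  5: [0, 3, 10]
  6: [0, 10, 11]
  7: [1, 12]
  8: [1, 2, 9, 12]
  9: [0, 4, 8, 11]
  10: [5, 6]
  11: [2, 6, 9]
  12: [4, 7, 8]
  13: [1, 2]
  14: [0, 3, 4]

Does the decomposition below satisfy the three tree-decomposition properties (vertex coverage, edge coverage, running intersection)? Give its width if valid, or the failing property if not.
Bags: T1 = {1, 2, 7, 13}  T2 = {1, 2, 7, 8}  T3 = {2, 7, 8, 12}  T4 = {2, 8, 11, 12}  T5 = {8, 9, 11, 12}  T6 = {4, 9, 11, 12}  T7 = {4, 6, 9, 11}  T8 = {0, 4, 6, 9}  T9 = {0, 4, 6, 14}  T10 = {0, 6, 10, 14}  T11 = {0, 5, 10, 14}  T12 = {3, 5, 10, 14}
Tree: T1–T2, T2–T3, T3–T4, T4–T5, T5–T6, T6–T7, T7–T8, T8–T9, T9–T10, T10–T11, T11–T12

Yes; width 3.

Checking the three conditions: (i) the bags cover all of {0, 1, 2, 3, 4, 5, 6, 7, 8, 9, 10, 11, 12, 13, 14}; (ii) for each edge, some bag contains both endpoints; (iii) the bags containing any fixed vertex form a subtree. All hold, so the decomposition is valid with width 4 − 1 = 3.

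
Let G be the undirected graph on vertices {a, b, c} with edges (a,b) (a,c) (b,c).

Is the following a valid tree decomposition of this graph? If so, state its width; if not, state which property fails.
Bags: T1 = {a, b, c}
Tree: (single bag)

Every vertex of G appears in some bag (union = {a, b, c}); every edge is covered by a bag; and for each vertex v the set of bags containing v is connected in the bag tree. The decomposition is therefore valid. The largest bag has 3 vertices, so the width is 2.

Yes; width 2.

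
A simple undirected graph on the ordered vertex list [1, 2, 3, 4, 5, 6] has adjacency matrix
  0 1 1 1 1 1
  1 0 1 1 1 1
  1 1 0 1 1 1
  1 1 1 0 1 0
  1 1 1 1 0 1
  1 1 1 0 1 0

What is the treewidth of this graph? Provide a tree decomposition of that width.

Treewidth 4.
One optimal decomposition is:
Bags: B1 = {1, 2, 3, 5, 6}  B2 = {1, 2, 3, 4, 5}
Tree: B1–B2

The largest bag has 5 vertices, giving width 4; this decomposition certifies tw(G) ≤ 4. Conversely, {1, 2, 3, 4, 5} is a clique of size 5, and the vertices of any clique must share a bag in every tree decomposition; so some bag has ≥ 5 vertices and tw(G) ≥ 4. The upper and lower bounds meet at 4, so that is the treewidth.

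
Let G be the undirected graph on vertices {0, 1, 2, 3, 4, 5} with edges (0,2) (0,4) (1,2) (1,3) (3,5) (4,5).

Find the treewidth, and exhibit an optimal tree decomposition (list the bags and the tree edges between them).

Treewidth 2.
One such decomposition:
Bags: B1 = {0, 4, 5}  B2 = {0, 3, 5}  B3 = {0, 1, 3}  B4 = {0, 1, 2}
Tree: B1–B2, B2–B3, B3–B4

Every bag has size at most 3, so the width is 3 − 1 = 2 and tw(G) ≤ 2. Since 0–4–5–3–1–2–0 is a cycle in G, G is not acyclic. Forests are exactly the graphs of treewidth ≤ 1, so tw(G) ≥ 2. Therefore the treewidth is 2.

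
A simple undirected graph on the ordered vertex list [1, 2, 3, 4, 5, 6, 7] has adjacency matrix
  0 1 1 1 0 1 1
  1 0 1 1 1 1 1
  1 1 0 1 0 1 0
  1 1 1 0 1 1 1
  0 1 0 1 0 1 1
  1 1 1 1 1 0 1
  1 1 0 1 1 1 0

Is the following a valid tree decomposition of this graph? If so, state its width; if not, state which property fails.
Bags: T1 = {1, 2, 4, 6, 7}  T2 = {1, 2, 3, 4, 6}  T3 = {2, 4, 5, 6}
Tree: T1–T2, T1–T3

A tree decomposition must satisfy three properties: every vertex lies in some bag; for every edge, both endpoints lie together in some bag; and for every vertex, the bags containing it form a connected subtree. Here edge (7,5) lies in no bag, so the decomposition is invalid.

No — edge (7,5) lies in no bag.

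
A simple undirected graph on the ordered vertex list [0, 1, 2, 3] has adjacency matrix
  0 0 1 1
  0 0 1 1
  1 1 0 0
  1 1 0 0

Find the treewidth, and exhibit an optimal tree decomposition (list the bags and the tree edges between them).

Treewidth 2.
One optimal decomposition is:
Bags: B1 = {0, 2, 3}  B2 = {1, 2, 3}
Tree: B1–B2

The largest bag has 3 vertices, giving width 2; this decomposition certifies tw(G) ≤ 2. Since 3–0–2–1–3 is a cycle in G, G is not acyclic. Forests are exactly the graphs of treewidth ≤ 1, so tw(G) ≥ 2. Therefore the treewidth is 2.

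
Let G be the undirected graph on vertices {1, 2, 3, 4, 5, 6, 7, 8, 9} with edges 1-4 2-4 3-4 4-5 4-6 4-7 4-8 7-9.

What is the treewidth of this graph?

1

A width-1 tree decomposition is:
Bags: B1 = {3, 4}  B2 = {2, 4}  B3 = {4, 6}  B4 = {4, 7}  B5 = {1, 4}  B6 = {4, 5}  B7 = {4, 8}  B8 = {7, 9}
Tree: B1–B2, B2–B3, B1–B4, B1–B5, B4–B6, B3–B7, B4–B8
Every bag has size at most 2, so the width is 2 − 1 = 1 and tw(G) ≤ 1. G has an edge, so its treewidth is at least 1. Therefore the treewidth is 1.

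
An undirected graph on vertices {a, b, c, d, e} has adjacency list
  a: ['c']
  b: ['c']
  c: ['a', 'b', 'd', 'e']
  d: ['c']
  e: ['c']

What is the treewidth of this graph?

1

A width-1 tree decomposition is:
Bags: B1 = {c, d}  B2 = {c, e}  B3 = {a, c}  B4 = {b, c}
Tree: B1–B2, B1–B3, B3–B4
The largest bag has 2 vertices, giving width 1; this decomposition certifies tw(G) ≤ 1. Any graph with an edge has treewidth ≥ 1, and G has the edge c–d. Therefore the treewidth is 1.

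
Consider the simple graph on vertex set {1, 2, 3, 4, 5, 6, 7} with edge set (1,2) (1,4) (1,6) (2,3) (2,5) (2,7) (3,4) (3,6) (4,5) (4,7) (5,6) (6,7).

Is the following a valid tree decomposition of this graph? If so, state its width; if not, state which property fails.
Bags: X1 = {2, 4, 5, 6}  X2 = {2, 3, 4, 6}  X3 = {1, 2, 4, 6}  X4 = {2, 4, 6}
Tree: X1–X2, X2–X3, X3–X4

No — vertex 7 appears in no bag.

A tree decomposition must satisfy three properties: every vertex lies in some bag; for every edge, both endpoints lie together in some bag; and for every vertex, the bags containing it form a connected subtree. Here vertex 7 appears in no bag, so the decomposition is invalid.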